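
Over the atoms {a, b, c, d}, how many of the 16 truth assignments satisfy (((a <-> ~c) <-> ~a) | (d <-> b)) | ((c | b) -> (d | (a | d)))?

Initial set: {((((a <-> ~c) <-> ~a) | (d <-> b)) | ((c | b) -> (d | (a | d))))}.
((((a <-> ~c) <-> ~a) | (d <-> b)) | ((c | b) -> (d | (a | d)))): β-rule — branch into (((a <-> ~c) <-> ~a) | (d <-> b))  //  ((c | b) -> (d | (a | d))).
  branch 1 (add (((a <-> ~c) <-> ~a) | (d <-> b))):
    (((a <-> ~c) <-> ~a) | (d <-> b)): β-rule — branch into ((a <-> ~c) <-> ~a)  //  (d <-> b).
      branch 1.1 (add ((a <-> ~c) <-> ~a)):
        ((a <-> ~c) <-> ~a): β-rule — branch into (a <-> ~c), ~a  //  ~(a <-> ~c), ~~a.
          branch 1.1.1 (add (a <-> ~c), ~a):
            (a <-> ~c): β-rule — branch into a, ~c  //  ~a, ~~c.
              branch 1.1.1.1 (add a, ~c):
                × closes — contains both a and ~a.
              branch 1.1.1.2 (add ~a, ~~c):
                ○ open, literals {a=F, c=T}.
          branch 1.1.2 (add ~(a <-> ~c), ~~a):
            ~(a <-> ~c): β-rule — branch into a, ~~c  //  ~a, ~c.
              branch 1.1.2.1 (add a, ~~c):
                ○ open, literals {a=T, c=T}.
              branch 1.1.2.2 (add ~a, ~c):
                × closes — contains both a and ~a.
      branch 1.2 (add (d <-> b)):
        (d <-> b): β-rule — branch into d, b  //  ~d, ~b.
          branch 1.2.1 (add d, b):
            ○ open, literals {b=T, d=T}.
          branch 1.2.2 (add ~d, ~b):
            ○ open, literals {b=F, d=F}.
  branch 2 (add ((c | b) -> (d | (a | d)))):
    ((c | b) -> (d | (a | d))): β-rule — branch into ~(c | b)  //  (d | (a | d)).
      branch 2.1 (add ~(c | b)):
        ~(c | b): α-rule — add ~c, ~b.
        ○ open, literals {b=F, c=F}.
      branch 2.2 (add (d | (a | d))):
        (d | (a | d)): β-rule — branch into d  //  (a | d).
          branch 2.2.1 (add d):
            ○ open, literals {d=T}.
          branch 2.2.2 (add (a | d)):
            (a | d): β-rule — branch into a  //  d.
              branch 2.2.2.1 (add a):
                ○ open, literals {a=T}.
              branch 2.2.2.2 (add d):
                ○ open, literals {d=T}.
2 branches closed, 8 open.
Each open branch fixes some atoms; the unmentioned ones are free. Counting distinct full assignments: branch {a=F, c=T} (b, d) contributes 4 new; branch {a=T, c=T} (b, d) contributes 4 new; branch {b=T, d=T} (a, c) contributes 2 new; branch {b=F, d=F} (a, c) contributes 2 new; branch {b=F, c=F} (a, d) contributes 2 new; branch {d=T} (a, b, c) contributes 0 new; branch {a=T} (b, c, d) contributes 1 new; branch {d=T} (a, b, c) contributes 0 new. Total: 15.

15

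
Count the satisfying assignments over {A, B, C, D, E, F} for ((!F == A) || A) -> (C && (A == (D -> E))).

Initial set: {(((!F == A) || A) -> (C && (A == (D -> E))))}.
(((!F == A) || A) -> (C && (A == (D -> E)))): β-rule — branch into !((!F == A) || A)  //  (C && (A == (D -> E))).
  branch 1 (add !((!F == A) || A)):
    !((!F == A) || A): α-rule — add !(!F == A), !A.
    !(!F == A): β-rule — branch into !F, !A  //  !!F, A.
      branch 1.1 (add !F, !A):
        ○ open, literals {A=F, F=F}.
      branch 1.2 (add !!F, A):
        × closes — contains both A and !A.
  branch 2 (add (C && (A == (D -> E)))):
    (C && (A == (D -> E))): α-rule — add C, (A == (D -> E)).
    (A == (D -> E)): β-rule — branch into A, (D -> E)  //  !A, !(D -> E).
      branch 2.1 (add A, (D -> E)):
        (D -> E): β-rule — branch into !D  //  E.
          branch 2.1.1 (add !D):
            ○ open, literals {A=T, C=T, D=F}.
          branch 2.1.2 (add E):
            ○ open, literals {A=T, C=T, E=T}.
      branch 2.2 (add !A, !(D -> E)):
        !(D -> E): α-rule — add D, !E.
        ○ open, literals {A=F, C=T, D=T, E=F}.
1 branch closed, 4 open.
Each open branch fixes some atoms; the unmentioned ones are free. Counting distinct full assignments: branch {A=F, F=F} (B, C, D, E) contributes 16 new; branch {A=T, C=T, D=F} (B, E, F) contributes 8 new; branch {A=T, C=T, E=T} (B, D, F) contributes 4 new; branch {A=F, C=T, D=T, E=F} (B, F) contributes 2 new. Total: 30.

30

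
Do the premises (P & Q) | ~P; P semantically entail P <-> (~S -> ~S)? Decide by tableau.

Yes

Initial set: {((P & Q) | ~P); P; ~(P <-> (~S -> ~S))}.
((P & Q) | ~P): β-rule — branch into (P & Q)  //  ~P.
  branch 1 (add (P & Q)):
    (P & Q): α-rule — add P, Q.
    ~(P <-> (~S -> ~S)): β-rule — branch into P, ~(~S -> ~S)  //  ~P, (~S -> ~S).
      branch 1.1 (add P, ~(~S -> ~S)):
        ~(~S -> ~S): α-rule — add ~S, ~~S.
        × closes — contains both S and ~S.
      branch 1.2 (add ~P, (~S -> ~S)):
        × closes — contains both P and ~P.
  branch 2 (add ~P):
    × closes — contains both P and ~P.
All 3 branches close.
Every branch closed, so the premises entail the conclusion.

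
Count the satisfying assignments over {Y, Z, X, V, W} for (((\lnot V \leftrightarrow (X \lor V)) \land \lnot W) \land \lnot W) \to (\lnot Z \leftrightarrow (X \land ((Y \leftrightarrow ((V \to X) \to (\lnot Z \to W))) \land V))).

Initial set: {T ((((\lnot V \leftrightarrow (X \lor V)) \land \lnot W) \land \lnot W) \to (\lnot Z \leftrightarrow (X \land ((Y \leftrightarrow ((V \to X) \to (\lnot Z \to W))) \land V))))}.
T ((((\lnot V \leftrightarrow (X \lor V)) \land \lnot W) \land \lnot W) \to (\lnot Z \leftrightarrow (X \land ((Y \leftrightarrow ((V \to X) \to (\lnot Z \to W))) \land V)))): β-rule — branch into F (((\lnot V \leftrightarrow (X \lor V)) \land \lnot W) \land \lnot W)  //  T (\lnot Z \leftrightarrow (X \land ((Y \leftrightarrow ((V \to X) \to (\lnot Z \to W))) \land V))).
  branch 1 (add F (((\lnot V \leftrightarrow (X \lor V)) \land \lnot W) \land \lnot W)):
    F (((\lnot V \leftrightarrow (X \lor V)) \land \lnot W) \land \lnot W): β-rule — branch into F ((\lnot V \leftrightarrow (X \lor V)) \land \lnot W)  //  F \lnot W.
      branch 1.1 (add F ((\lnot V \leftrightarrow (X \lor V)) \land \lnot W)):
        F ((\lnot V \leftrightarrow (X \lor V)) \land \lnot W): β-rule — branch into F (\lnot V \leftrightarrow (X \lor V))  //  F \lnot W.
          branch 1.1.1 (add F (\lnot V \leftrightarrow (X \lor V))):
            F (\lnot V \leftrightarrow (X \lor V)): β-rule — branch into T \lnot V, F (X \lor V)  //  F \lnot V, T (X \lor V).
              branch 1.1.1.1 (add T \lnot V, F (X \lor V)):
                F (X \lor V): α-rule — add F X, F V.
                ○ open, literals {V=false, X=false}.
              branch 1.1.1.2 (add F \lnot V, T (X \lor V)):
                T (X \lor V): β-rule — branch into T X  //  T V.
                  branch 1.1.1.2.1 (add T X):
                    ○ open, literals {V=true, X=true}.
                  branch 1.1.1.2.2 (add T V):
                    ○ open, literals {V=true}.
          branch 1.1.2 (add F \lnot W):
            ○ open, literals {W=true}.
      branch 1.2 (add F \lnot W):
        ○ open, literals {W=true}.
  branch 2 (add T (\lnot Z \leftrightarrow (X \land ((Y \leftrightarrow ((V \to X) \to (\lnot Z \to W))) \land V)))):
    T (\lnot Z \leftrightarrow (X \land ((Y \leftrightarrow ((V \to X) \to (\lnot Z \to W))) \land V))): β-rule — branch into T \lnot Z, T (X \land ((Y \leftrightarrow ((V \to X) \to (\lnot Z \to W))) \land V))  //  F \lnot Z, F (X \land ((Y \leftrightarrow ((V \to X) \to (\lnot Z \to W))) \land V)).
      branch 2.1 (add T \lnot Z, T (X \land ((Y \leftrightarrow ((V \to X) \to (\lnot Z \to W))) \land V))):
        T (X \land ((Y \leftrightarrow ((V \to X) \to (\lnot Z \to W))) \land V)): α-rule — add T X, T ((Y \leftrightarrow ((V \to X) \to (\lnot Z \to W))) \land V).
        T ((Y \leftrightarrow ((V \to X) \to (\lnot Z \to W))) \land V): α-rule — add T (Y \leftrightarrow ((V \to X) \to (\lnot Z \to W))), T V.
        T (Y \leftrightarrow ((V \to X) \to (\lnot Z \to W))): β-rule — branch into T Y, T ((V \to X) \to (\lnot Z \to W))  //  F Y, F ((V \to X) \to (\lnot Z \to W)).
          branch 2.1.1 (add T Y, T ((V \to X) \to (\lnot Z \to W))):
            T ((V \to X) \to (\lnot Z \to W)): β-rule — branch into F (V \to X)  //  T (\lnot Z \to W).
              branch 2.1.1.1 (add F (V \to X)):
                F (V \to X): α-rule — add T V, F X.
                × closes — contains both X and \lnot X.
              branch 2.1.1.2 (add T (\lnot Z \to W)):
                T (\lnot Z \to W): β-rule — branch into F \lnot Z  //  T W.
                  branch 2.1.1.2.1 (add F \lnot Z):
                    × closes — contains both Z and \lnot Z.
                  branch 2.1.1.2.2 (add T W):
                    ○ open, literals {V=true, W=true, X=true, Y=true, Z=false}.
          branch 2.1.2 (add F Y, F ((V \to X) \to (\lnot Z \to W))):
            F ((V \to X) \to (\lnot Z \to W)): α-rule — add T (V \to X), F (\lnot Z \to W).
            F (\lnot Z \to W): α-rule — add T \lnot Z, F W.
            T (V \to X): β-rule — branch into F V  //  T X.
              branch 2.1.2.1 (add F V):
                × closes — contains both V and \lnot V.
              branch 2.1.2.2 (add T X):
                ○ open, literals {V=true, W=false, X=true, Y=false, Z=false}.
      branch 2.2 (add F \lnot Z, F (X \land ((Y \leftrightarrow ((V \to X) \to (\lnot Z \to W))) \land V))):
        F (X \land ((Y \leftrightarrow ((V \to X) \to (\lnot Z \to W))) \land V)): β-rule — branch into F X  //  F ((Y \leftrightarrow ((V \to X) \to (\lnot Z \to W))) \land V).
          branch 2.2.1 (add F X):
            ○ open, literals {X=false, Z=true}.
          branch 2.2.2 (add F ((Y \leftrightarrow ((V \to X) \to (\lnot Z \to W))) \land V)):
            F ((Y \leftrightarrow ((V \to X) \to (\lnot Z \to W))) \land V): β-rule — branch into F (Y \leftrightarrow ((V \to X) \to (\lnot Z \to W)))  //  F V.
              branch 2.2.2.1 (add F (Y \leftrightarrow ((V \to X) \to (\lnot Z \to W)))):
                F (Y \leftrightarrow ((V \to X) \to (\lnot Z \to W))): β-rule — branch into T Y, F ((V \to X) \to (\lnot Z \to W))  //  F Y, T ((V \to X) \to (\lnot Z \to W)).
                  branch 2.2.2.1.1 (add T Y, F ((V \to X) \to (\lnot Z \to W))):
                    F ((V \to X) \to (\lnot Z \to W)): α-rule — add T (V \to X), F (\lnot Z \to W).
                    F (\lnot Z \to W): α-rule — add T \lnot Z, F W.
                    × closes — contains both Z and \lnot Z.
                  branch 2.2.2.1.2 (add F Y, T ((V \to X) \to (\lnot Z \to W))):
                    T ((V \to X) \to (\lnot Z \to W)): β-rule — branch into F (V \to X)  //  T (\lnot Z \to W).
                      branch 2.2.2.1.2.1 (add F (V \to X)):
                        F (V \to X): α-rule — add T V, F X.
                        ○ open, literals {V=true, X=false, Y=false, Z=true}.
                      branch 2.2.2.1.2.2 (add T (\lnot Z \to W)):
                        T (\lnot Z \to W): β-rule — branch into F \lnot Z  //  T W.
                          branch 2.2.2.1.2.2.1 (add F \lnot Z):
                            ○ open, literals {Y=false, Z=true}.
                          branch 2.2.2.1.2.2.2 (add T W):
                            ○ open, literals {W=true, Y=false, Z=true}.
              branch 2.2.2.2 (add F V):
                ○ open, literals {V=false, Z=true}.
4 branches closed, 12 open.
Each open branch fixes some atoms; the unmentioned ones are free. Counting distinct full assignments: branch {V=false, X=false} (Y, Z, W) contributes 8 new; branch {V=true, X=true} (Y, Z, W) contributes 8 new; branch {V=true} (Y, Z, X, W) contributes 8 new; branch {W=true} (Y, Z, X, V) contributes 4 new; branch {W=true} (Y, Z, X, V) contributes 0 new; branch {V=true, W=true, X=true, Y=true, Z=false} (none free) contributes 0 new; branch {V=true, W=false, X=true, Y=false, Z=false} (none free) contributes 0 new; branch {X=false, Z=true} (Y, V, W) contributes 0 new; branch {V=true, X=false, Y=false, Z=true} (W) contributes 0 new; branch {Y=false, Z=true} (X, V, W) contributes 1 new; branch {W=true, Y=false, Z=true} (X, V) contributes 0 new; branch {V=false, Z=true} (Y, X, W) contributes 1 new. Total: 30.

30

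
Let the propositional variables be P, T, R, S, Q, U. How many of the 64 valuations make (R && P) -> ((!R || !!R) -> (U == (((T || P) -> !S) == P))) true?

Initial set: {T ((R && P) -> ((!R || !!R) -> (U == (((T || P) -> !S) == P))))}.
T ((R && P) -> ((!R || !!R) -> (U == (((T || P) -> !S) == P)))): β-rule — branch into F (R && P)  //  T ((!R || !!R) -> (U == (((T || P) -> !S) == P))).
  branch 1 (add F (R && P)):
    F (R && P): β-rule — branch into F R  //  F P.
      branch 1.1 (add F R):
        ○ open, literals {R=0}.
      branch 1.2 (add F P):
        ○ open, literals {P=0}.
  branch 2 (add T ((!R || !!R) -> (U == (((T || P) -> !S) == P)))):
    T ((!R || !!R) -> (U == (((T || P) -> !S) == P))): β-rule — branch into F (!R || !!R)  //  T (U == (((T || P) -> !S) == P)).
      branch 2.1 (add F (!R || !!R)):
        F (!R || !!R): α-rule — add F !R, F !!R.
        F !!R: drop double negation, giving F R.
        × closes — contains both R and !R.
      branch 2.2 (add T (U == (((T || P) -> !S) == P))):
        T (U == (((T || P) -> !S) == P)): β-rule — branch into T U, T (((T || P) -> !S) == P)  //  F U, F (((T || P) -> !S) == P).
          branch 2.2.1 (add T U, T (((T || P) -> !S) == P)):
            T (((T || P) -> !S) == P): β-rule — branch into T ((T || P) -> !S), T P  //  F ((T || P) -> !S), F P.
              branch 2.2.1.1 (add T ((T || P) -> !S), T P):
                T ((T || P) -> !S): β-rule — branch into F (T || P)  //  T !S.
                  branch 2.2.1.1.1 (add F (T || P)):
                    F (T || P): α-rule — add F T, F P.
                    × closes — contains both P and !P.
                  branch 2.2.1.1.2 (add T !S):
                    ○ open, literals {P=1, S=0, U=1}.
              branch 2.2.1.2 (add F ((T || P) -> !S), F P):
                F ((T || P) -> !S): α-rule — add T (T || P), F !S.
                T (T || P): β-rule — branch into T T  //  T P.
                  branch 2.2.1.2.1 (add T T):
                    ○ open, literals {P=0, S=1, T=1, U=1}.
                  branch 2.2.1.2.2 (add T P):
                    × closes — contains both P and !P.
          branch 2.2.2 (add F U, F (((T || P) -> !S) == P)):
            F (((T || P) -> !S) == P): β-rule — branch into T ((T || P) -> !S), F P  //  F ((T || P) -> !S), T P.
              branch 2.2.2.1 (add T ((T || P) -> !S), F P):
                T ((T || P) -> !S): β-rule — branch into F (T || P)  //  T !S.
                  branch 2.2.2.1.1 (add F (T || P)):
                    F (T || P): α-rule — add F T, F P.
                    ○ open, literals {P=0, T=0, U=0}.
                  branch 2.2.2.1.2 (add T !S):
                    ○ open, literals {P=0, S=0, U=0}.
              branch 2.2.2.2 (add F ((T || P) -> !S), T P):
                F ((T || P) -> !S): α-rule — add T (T || P), F !S.
                T (T || P): β-rule — branch into T T  //  T P.
                  branch 2.2.2.2.1 (add T T):
                    ○ open, literals {P=1, S=1, T=1, U=0}.
                  branch 2.2.2.2.2 (add T P):
                    ○ open, literals {P=1, S=1, U=0}.
3 branches closed, 8 open.
Each open branch fixes some atoms; the unmentioned ones are free. Counting distinct full assignments: branch {R=0} (P, T, S, Q, U) contributes 32 new; branch {P=0} (T, R, S, Q, U) contributes 16 new; branch {P=1, S=0, U=1} (T, R, Q) contributes 4 new; branch {P=0, S=1, T=1, U=1} (R, Q) contributes 0 new; branch {P=0, T=0, U=0} (R, S, Q) contributes 0 new; branch {P=0, S=0, U=0} (T, R, Q) contributes 0 new; branch {P=1, S=1, T=1, U=0} (R, Q) contributes 2 new; branch {P=1, S=1, U=0} (T, R, Q) contributes 2 new. Total: 56.

56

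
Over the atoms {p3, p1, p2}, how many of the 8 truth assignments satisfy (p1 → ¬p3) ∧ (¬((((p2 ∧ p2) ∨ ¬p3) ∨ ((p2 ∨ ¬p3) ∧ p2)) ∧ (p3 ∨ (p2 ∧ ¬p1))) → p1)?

Initial set: {T ((p1 → ¬p3) ∧ (¬((((p2 ∧ p2) ∨ ¬p3) ∨ ((p2 ∨ ¬p3) ∧ p2)) ∧ (p3 ∨ (p2 ∧ ¬p1))) → p1))}.
T ((p1 → ¬p3) ∧ (¬((((p2 ∧ p2) ∨ ¬p3) ∨ ((p2 ∨ ¬p3) ∧ p2)) ∧ (p3 ∨ (p2 ∧ ¬p1))) → p1)): α-rule — add T (p1 → ¬p3), T (¬((((p2 ∧ p2) ∨ ¬p3) ∨ ((p2 ∨ ¬p3) ∧ p2)) ∧ (p3 ∨ (p2 ∧ ¬p1))) → p1).
T (p1 → ¬p3): β-rule — branch into F p1  //  T ¬p3.
  branch 1 (add F p1):
    T (¬((((p2 ∧ p2) ∨ ¬p3) ∨ ((p2 ∨ ¬p3) ∧ p2)) ∧ (p3 ∨ (p2 ∧ ¬p1))) → p1): β-rule — branch into F ¬((((p2 ∧ p2) ∨ ¬p3) ∨ ((p2 ∨ ¬p3) ∧ p2)) ∧ (p3 ∨ (p2 ∧ ¬p1)))  //  T p1.
      branch 1.1 (add F ¬((((p2 ∧ p2) ∨ ¬p3) ∨ ((p2 ∨ ¬p3) ∧ p2)) ∧ (p3 ∨ (p2 ∧ ¬p1)))):
        F ¬((((p2 ∧ p2) ∨ ¬p3) ∨ ((p2 ∨ ¬p3) ∧ p2)) ∧ (p3 ∨ (p2 ∧ ¬p1))): α-rule — add T (((p2 ∧ p2) ∨ ¬p3) ∨ ((p2 ∨ ¬p3) ∧ p2)), T (p3 ∨ (p2 ∧ ¬p1)).
        T (((p2 ∧ p2) ∨ ¬p3) ∨ ((p2 ∨ ¬p3) ∧ p2)): β-rule — branch into T ((p2 ∧ p2) ∨ ¬p3)  //  T ((p2 ∨ ¬p3) ∧ p2).
          branch 1.1.1 (add T ((p2 ∧ p2) ∨ ¬p3)):
            T (p3 ∨ (p2 ∧ ¬p1)): β-rule — branch into T p3  //  T (p2 ∧ ¬p1).
              branch 1.1.1.1 (add T p3):
                T ((p2 ∧ p2) ∨ ¬p3): β-rule — branch into T (p2 ∧ p2)  //  T ¬p3.
                  branch 1.1.1.1.1 (add T (p2 ∧ p2)):
                    T (p2 ∧ p2): α-rule — add T p2, T p2.
                    ○ open, literals {p1=0, p2=1, p3=1}.
                  branch 1.1.1.1.2 (add T ¬p3):
                    × closes — contains both p3 and ¬p3.
              branch 1.1.1.2 (add T (p2 ∧ ¬p1)):
                T (p2 ∧ ¬p1): α-rule — add T p2, T ¬p1.
                T ((p2 ∧ p2) ∨ ¬p3): β-rule — branch into T (p2 ∧ p2)  //  T ¬p3.
                  branch 1.1.1.2.1 (add T (p2 ∧ p2)):
                    T (p2 ∧ p2): α-rule — add T p2, T p2.
                    ○ open, literals {p1=0, p2=1}.
                  branch 1.1.1.2.2 (add T ¬p3):
                    ○ open, literals {p1=0, p2=1, p3=0}.
          branch 1.1.2 (add T ((p2 ∨ ¬p3) ∧ p2)):
            T ((p2 ∨ ¬p3) ∧ p2): α-rule — add T (p2 ∨ ¬p3), T p2.
            T (p3 ∨ (p2 ∧ ¬p1)): β-rule — branch into T p3  //  T (p2 ∧ ¬p1).
              branch 1.1.2.1 (add T p3):
                T (p2 ∨ ¬p3): β-rule — branch into T p2  //  T ¬p3.
                  branch 1.1.2.1.1 (add T p2):
                    ○ open, literals {p1=0, p2=1, p3=1}.
                  branch 1.1.2.1.2 (add T ¬p3):
                    × closes — contains both p3 and ¬p3.
              branch 1.1.2.2 (add T (p2 ∧ ¬p1)):
                T (p2 ∧ ¬p1): α-rule — add T p2, T ¬p1.
                T (p2 ∨ ¬p3): β-rule — branch into T p2  //  T ¬p3.
                  branch 1.1.2.2.1 (add T p2):
                    ○ open, literals {p1=0, p2=1}.
                  branch 1.1.2.2.2 (add T ¬p3):
                    ○ open, literals {p1=0, p2=1, p3=0}.
      branch 1.2 (add T p1):
        × closes — contains both p1 and ¬p1.
  branch 2 (add T ¬p3):
    T (¬((((p2 ∧ p2) ∨ ¬p3) ∨ ((p2 ∨ ¬p3) ∧ p2)) ∧ (p3 ∨ (p2 ∧ ¬p1))) → p1): β-rule — branch into F ¬((((p2 ∧ p2) ∨ ¬p3) ∨ ((p2 ∨ ¬p3) ∧ p2)) ∧ (p3 ∨ (p2 ∧ ¬p1)))  //  T p1.
      branch 2.1 (add F ¬((((p2 ∧ p2) ∨ ¬p3) ∨ ((p2 ∨ ¬p3) ∧ p2)) ∧ (p3 ∨ (p2 ∧ ¬p1)))):
        F ¬((((p2 ∧ p2) ∨ ¬p3) ∨ ((p2 ∨ ¬p3) ∧ p2)) ∧ (p3 ∨ (p2 ∧ ¬p1))): α-rule — add T (((p2 ∧ p2) ∨ ¬p3) ∨ ((p2 ∨ ¬p3) ∧ p2)), T (p3 ∨ (p2 ∧ ¬p1)).
        T (((p2 ∧ p2) ∨ ¬p3) ∨ ((p2 ∨ ¬p3) ∧ p2)): β-rule — branch into T ((p2 ∧ p2) ∨ ¬p3)  //  T ((p2 ∨ ¬p3) ∧ p2).
          branch 2.1.1 (add T ((p2 ∧ p2) ∨ ¬p3)):
            T (p3 ∨ (p2 ∧ ¬p1)): β-rule — branch into T p3  //  T (p2 ∧ ¬p1).
              branch 2.1.1.1 (add T p3):
                × closes — contains both p3 and ¬p3.
              branch 2.1.1.2 (add T (p2 ∧ ¬p1)):
                T (p2 ∧ ¬p1): α-rule — add T p2, T ¬p1.
                T ((p2 ∧ p2) ∨ ¬p3): β-rule — branch into T (p2 ∧ p2)  //  T ¬p3.
                  branch 2.1.1.2.1 (add T (p2 ∧ p2)):
                    T (p2 ∧ p2): α-rule — add T p2, T p2.
                    ○ open, literals {p1=0, p2=1, p3=0}.
                  branch 2.1.1.2.2 (add T ¬p3):
                    ○ open, literals {p1=0, p2=1, p3=0}.
          branch 2.1.2 (add T ((p2 ∨ ¬p3) ∧ p2)):
            T ((p2 ∨ ¬p3) ∧ p2): α-rule — add T (p2 ∨ ¬p3), T p2.
            T (p3 ∨ (p2 ∧ ¬p1)): β-rule — branch into T p3  //  T (p2 ∧ ¬p1).
              branch 2.1.2.1 (add T p3):
                × closes — contains both p3 and ¬p3.
              branch 2.1.2.2 (add T (p2 ∧ ¬p1)):
                T (p2 ∧ ¬p1): α-rule — add T p2, T ¬p1.
                T (p2 ∨ ¬p3): β-rule — branch into T p2  //  T ¬p3.
                  branch 2.1.2.2.1 (add T p2):
                    ○ open, literals {p1=0, p2=1, p3=0}.
                  branch 2.1.2.2.2 (add T ¬p3):
                    ○ open, literals {p1=0, p2=1, p3=0}.
      branch 2.2 (add T p1):
        ○ open, literals {p1=1, p3=0}.
5 branches closed, 11 open.
Each open branch fixes some atoms; the unmentioned ones are free. Counting distinct full assignments: branch {p1=0, p2=1, p3=1} (none free) contributes 1 new; branch {p1=0, p2=1} (p3) contributes 1 new; branch {p1=0, p2=1, p3=0} (none free) contributes 0 new; branch {p1=0, p2=1, p3=1} (none free) contributes 0 new; branch {p1=0, p2=1} (p3) contributes 0 new; branch {p1=0, p2=1, p3=0} (none free) contributes 0 new; branch {p1=0, p2=1, p3=0} (none free) contributes 0 new; branch {p1=0, p2=1, p3=0} (none free) contributes 0 new; branch {p1=0, p2=1, p3=0} (none free) contributes 0 new; branch {p1=0, p2=1, p3=0} (none free) contributes 0 new; branch {p1=1, p3=0} (p2) contributes 2 new. Total: 4.

4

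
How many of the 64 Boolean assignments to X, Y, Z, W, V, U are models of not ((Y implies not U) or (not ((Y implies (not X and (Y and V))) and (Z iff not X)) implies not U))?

14

Initial set: {T not ((Y implies not U) or (not ((Y implies (not X and (Y and V))) and (Z iff not X)) implies not U))}.
T not ((Y implies not U) or (not ((Y implies (not X and (Y and V))) and (Z iff not X)) implies not U)): α-rule — add F (Y implies not U), F (not ((Y implies (not X and (Y and V))) and (Z iff not X)) implies not U).
F (Y implies not U): α-rule — add T Y, F not U.
F (not ((Y implies (not X and (Y and V))) and (Z iff not X)) implies not U): α-rule — add T not ((Y implies (not X and (Y and V))) and (Z iff not X)), F not U.
T not ((Y implies (not X and (Y and V))) and (Z iff not X)): β-rule — branch into F (Y implies (not X and (Y and V)))  //  F (Z iff not X).
  branch 1 (add F (Y implies (not X and (Y and V)))):
    F (Y implies (not X and (Y and V))): α-rule — add T Y, F (not X and (Y and V)).
    F (not X and (Y and V)): β-rule — branch into F not X  //  F (Y and V).
      branch 1.1 (add F not X):
        ○ open, literals {U=1, X=1, Y=1}.
      branch 1.2 (add F (Y and V)):
        F (Y and V): β-rule — branch into F Y  //  F V.
          branch 1.2.1 (add F Y):
            × closes — contains both Y and not Y.
          branch 1.2.2 (add F V):
            ○ open, literals {U=1, V=0, Y=1}.
  branch 2 (add F (Z iff not X)):
    F (Z iff not X): β-rule — branch into T Z, F not X  //  F Z, T not X.
      branch 2.1 (add T Z, F not X):
        ○ open, literals {U=1, X=1, Y=1, Z=1}.
      branch 2.2 (add F Z, T not X):
        ○ open, literals {U=1, X=0, Y=1, Z=0}.
1 branch closed, 4 open.
Each open branch fixes some atoms; the unmentioned ones are free. Counting distinct full assignments: branch {U=1, X=1, Y=1} (Z, W, V) contributes 8 new; branch {U=1, V=0, Y=1} (X, Z, W) contributes 4 new; branch {U=1, X=1, Y=1, Z=1} (W, V) contributes 0 new; branch {U=1, X=0, Y=1, Z=0} (W, V) contributes 2 new. Total: 14.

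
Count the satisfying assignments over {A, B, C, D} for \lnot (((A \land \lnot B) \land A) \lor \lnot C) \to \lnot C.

Initial set: {T (\lnot (((A \land \lnot B) \land A) \lor \lnot C) \to \lnot C)}.
T (\lnot (((A \land \lnot B) \land A) \lor \lnot C) \to \lnot C): β-rule — branch into F \lnot (((A \land \lnot B) \land A) \lor \lnot C)  //  T \lnot C.
  branch 1 (add F \lnot (((A \land \lnot B) \land A) \lor \lnot C)):
    F \lnot (((A \land \lnot B) \land A) \lor \lnot C): β-rule — branch into T ((A \land \lnot B) \land A)  //  T \lnot C.
      branch 1.1 (add T ((A \land \lnot B) \land A)):
        T ((A \land \lnot B) \land A): α-rule — add T (A \land \lnot B), T A.
        T (A \land \lnot B): α-rule — add T A, T \lnot B.
        ○ open, literals {A=T, B=F}.
      branch 1.2 (add T \lnot C):
        ○ open, literals {C=F}.
  branch 2 (add T \lnot C):
    ○ open, literals {C=F}.
0 branches closed, 3 open.
Each open branch fixes some atoms; the unmentioned ones are free. Counting distinct full assignments: branch {A=T, B=F} (C, D) contributes 4 new; branch {C=F} (A, B, D) contributes 6 new; branch {C=F} (A, B, D) contributes 0 new. Total: 10.

10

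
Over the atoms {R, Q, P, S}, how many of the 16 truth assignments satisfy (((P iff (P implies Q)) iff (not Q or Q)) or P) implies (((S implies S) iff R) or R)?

12

Initial set: {((((P iff (P implies Q)) iff (not Q or Q)) or P) implies (((S implies S) iff R) or R))}.
((((P iff (P implies Q)) iff (not Q or Q)) or P) implies (((S implies S) iff R) or R)): β-rule — branch into not (((P iff (P implies Q)) iff (not Q or Q)) or P)  //  (((S implies S) iff R) or R).
  branch 1 (add not (((P iff (P implies Q)) iff (not Q or Q)) or P)):
    not (((P iff (P implies Q)) iff (not Q or Q)) or P): α-rule — add not ((P iff (P implies Q)) iff (not Q or Q)), not P.
    not ((P iff (P implies Q)) iff (not Q or Q)): β-rule — branch into (P iff (P implies Q)), not (not Q or Q)  //  not (P iff (P implies Q)), (not Q or Q).
      branch 1.1 (add (P iff (P implies Q)), not (not Q or Q)):
        not (not Q or Q): α-rule — add not not Q, not Q.
        × closes — contains both Q and not Q.
      branch 1.2 (add not (P iff (P implies Q)), (not Q or Q)):
        not (P iff (P implies Q)): β-rule — branch into P, not (P implies Q)  //  not P, (P implies Q).
          branch 1.2.1 (add P, not (P implies Q)):
            × closes — contains both P and not P.
          branch 1.2.2 (add not P, (P implies Q)):
            (not Q or Q): β-rule — branch into not Q  //  Q.
              branch 1.2.2.1 (add not Q):
                (P implies Q): β-rule — branch into not P  //  Q.
                  branch 1.2.2.1.1 (add not P):
                    ○ open, literals {P=F, Q=F}.
                  branch 1.2.2.1.2 (add Q):
                    × closes — contains both Q and not Q.
              branch 1.2.2.2 (add Q):
                (P implies Q): β-rule — branch into not P  //  Q.
                  branch 1.2.2.2.1 (add not P):
                    ○ open, literals {P=F, Q=T}.
                  branch 1.2.2.2.2 (add Q):
                    ○ open, literals {P=F, Q=T}.
  branch 2 (add (((S implies S) iff R) or R)):
    (((S implies S) iff R) or R): β-rule — branch into ((S implies S) iff R)  //  R.
      branch 2.1 (add ((S implies S) iff R)):
        ((S implies S) iff R): β-rule — branch into (S implies S), R  //  not (S implies S), not R.
          branch 2.1.1 (add (S implies S), R):
            (S implies S): β-rule — branch into not S  //  S.
              branch 2.1.1.1 (add not S):
                ○ open, literals {R=T, S=F}.
              branch 2.1.1.2 (add S):
                ○ open, literals {R=T, S=T}.
          branch 2.1.2 (add not (S implies S), not R):
            not (S implies S): α-rule — add S, not S.
            × closes — contains both S and not S.
      branch 2.2 (add R):
        ○ open, literals {R=T}.
4 branches closed, 6 open.
Each open branch fixes some atoms; the unmentioned ones are free. Counting distinct full assignments: branch {P=F, Q=F} (R, S) contributes 4 new; branch {P=F, Q=T} (R, S) contributes 4 new; branch {P=F, Q=T} (R, S) contributes 0 new; branch {R=T, S=F} (Q, P) contributes 2 new; branch {R=T, S=T} (Q, P) contributes 2 new; branch {R=T} (Q, P, S) contributes 0 new. Total: 12.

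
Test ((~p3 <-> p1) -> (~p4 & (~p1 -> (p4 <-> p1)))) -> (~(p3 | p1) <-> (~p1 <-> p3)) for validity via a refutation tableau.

Assume the negation and expand:
Initial set: {~(((~p3 <-> p1) -> (~p4 & (~p1 -> (p4 <-> p1)))) -> (~(p3 | p1) <-> (~p1 <-> p3)))}.
~(((~p3 <-> p1) -> (~p4 & (~p1 -> (p4 <-> p1)))) -> (~(p3 | p1) <-> (~p1 <-> p3))): α-rule — add ((~p3 <-> p1) -> (~p4 & (~p1 -> (p4 <-> p1)))), ~(~(p3 | p1) <-> (~p1 <-> p3)).
((~p3 <-> p1) -> (~p4 & (~p1 -> (p4 <-> p1)))): β-rule — branch into ~(~p3 <-> p1)  //  (~p4 & (~p1 -> (p4 <-> p1))).
  branch 1 (add ~(~p3 <-> p1)):
    ~(~(p3 | p1) <-> (~p1 <-> p3)): β-rule — branch into ~(p3 | p1), ~(~p1 <-> p3)  //  ~~(p3 | p1), (~p1 <-> p3).
      branch 1.1 (add ~(p3 | p1), ~(~p1 <-> p3)):
        ~(p3 | p1): α-rule — add ~p3, ~p1.
        ~(~p3 <-> p1): β-rule — branch into ~p3, ~p1  //  ~~p3, p1.
          branch 1.1.1 (add ~p3, ~p1):
            ~(~p1 <-> p3): β-rule — branch into ~p1, ~p3  //  ~~p1, p3.
              branch 1.1.1.1 (add ~p1, ~p3):
                ○ open, literals {p1=false, p3=false}.
              branch 1.1.1.2 (add ~~p1, p3):
                × closes — contains both p1 and ~p1.
          branch 1.1.2 (add ~~p3, p1):
            × closes — contains both p3 and ~p3.
      branch 1.2 (add ~~(p3 | p1), (~p1 <-> p3)):
        ~(~p3 <-> p1): β-rule — branch into ~p3, ~p1  //  ~~p3, p1.
          branch 1.2.1 (add ~p3, ~p1):
            ~~(p3 | p1): β-rule — branch into p3  //  p1.
              branch 1.2.1.1 (add p3):
                × closes — contains both p3 and ~p3.
              branch 1.2.1.2 (add p1):
                × closes — contains both p1 and ~p1.
          branch 1.2.2 (add ~~p3, p1):
            ~~(p3 | p1): β-rule — branch into p3  //  p1.
              branch 1.2.2.1 (add p3):
                (~p1 <-> p3): β-rule — branch into ~p1, p3  //  ~~p1, ~p3.
                  branch 1.2.2.1.1 (add ~p1, p3):
                    × closes — contains both p1 and ~p1.
                  branch 1.2.2.1.2 (add ~~p1, ~p3):
                    × closes — contains both p3 and ~p3.
              branch 1.2.2.2 (add p1):
                (~p1 <-> p3): β-rule — branch into ~p1, p3  //  ~~p1, ~p3.
                  branch 1.2.2.2.1 (add ~p1, p3):
                    × closes — contains both p1 and ~p1.
                  branch 1.2.2.2.2 (add ~~p1, ~p3):
                    × closes — contains both p3 and ~p3.
  branch 2 (add (~p4 & (~p1 -> (p4 <-> p1)))):
    (~p4 & (~p1 -> (p4 <-> p1))): α-rule — add ~p4, (~p1 -> (p4 <-> p1)).
    ~(~(p3 | p1) <-> (~p1 <-> p3)): β-rule — branch into ~(p3 | p1), ~(~p1 <-> p3)  //  ~~(p3 | p1), (~p1 <-> p3).
      branch 2.1 (add ~(p3 | p1), ~(~p1 <-> p3)):
        ~(p3 | p1): α-rule — add ~p3, ~p1.
        (~p1 -> (p4 <-> p1)): β-rule — branch into ~~p1  //  (p4 <-> p1).
          branch 2.1.1 (add ~~p1):
            × closes — contains both p1 and ~p1.
          branch 2.1.2 (add (p4 <-> p1)):
            ~(~p1 <-> p3): β-rule — branch into ~p1, ~p3  //  ~~p1, p3.
              branch 2.1.2.1 (add ~p1, ~p3):
                (p4 <-> p1): β-rule — branch into p4, p1  //  ~p4, ~p1.
                  branch 2.1.2.1.1 (add p4, p1):
                    × closes — contains both p4 and ~p4.
                  branch 2.1.2.1.2 (add ~p4, ~p1):
                    ○ open, literals {p1=false, p3=false, p4=false}.
              branch 2.1.2.2 (add ~~p1, p3):
                × closes — contains both p1 and ~p1.
      branch 2.2 (add ~~(p3 | p1), (~p1 <-> p3)):
        (~p1 -> (p4 <-> p1)): β-rule — branch into ~~p1  //  (p4 <-> p1).
          branch 2.2.1 (add ~~p1):
            ~~(p3 | p1): β-rule — branch into p3  //  p1.
              branch 2.2.1.1 (add p3):
                (~p1 <-> p3): β-rule — branch into ~p1, p3  //  ~~p1, ~p3.
                  branch 2.2.1.1.1 (add ~p1, p3):
                    × closes — contains both p1 and ~p1.
                  branch 2.2.1.1.2 (add ~~p1, ~p3):
                    × closes — contains both p3 and ~p3.
              branch 2.2.1.2 (add p1):
                (~p1 <-> p3): β-rule — branch into ~p1, p3  //  ~~p1, ~p3.
                  branch 2.2.1.2.1 (add ~p1, p3):
                    × closes — contains both p1 and ~p1.
                  branch 2.2.1.2.2 (add ~~p1, ~p3):
                    ○ open, literals {p1=true, p3=false, p4=false}.
          branch 2.2.2 (add (p4 <-> p1)):
            ~~(p3 | p1): β-rule — branch into p3  //  p1.
              branch 2.2.2.1 (add p3):
                (~p1 <-> p3): β-rule — branch into ~p1, p3  //  ~~p1, ~p3.
                  branch 2.2.2.1.1 (add ~p1, p3):
                    (p4 <-> p1): β-rule — branch into p4, p1  //  ~p4, ~p1.
                      branch 2.2.2.1.1.1 (add p4, p1):
                        × closes — contains both p4 and ~p4.
                      branch 2.2.2.1.1.2 (add ~p4, ~p1):
                        ○ open, literals {p1=false, p3=true, p4=false}.
                  branch 2.2.2.1.2 (add ~~p1, ~p3):
                    × closes — contains both p3 and ~p3.
              branch 2.2.2.2 (add p1):
                (~p1 <-> p3): β-rule — branch into ~p1, p3  //  ~~p1, ~p3.
                  branch 2.2.2.2.1 (add ~p1, p3):
                    × closes — contains both p1 and ~p1.
                  branch 2.2.2.2.2 (add ~~p1, ~p3):
                    (p4 <-> p1): β-rule — branch into p4, p1  //  ~p4, ~p1.
                      branch 2.2.2.2.2.1 (add p4, p1):
                        × closes — contains both p4 and ~p4.
                      branch 2.2.2.2.2.2 (add ~p4, ~p1):
                        × closes — contains both p1 and ~p1.
19 branches closed, 4 open.
An open branch gives a countermodel: p1=false, p3=false (unmentioned atoms arbitrary); under it the original formula is false.

Not valid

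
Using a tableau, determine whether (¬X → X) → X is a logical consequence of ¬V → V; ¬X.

Initial set: {T (¬V → V); T ¬X; F ((¬X → X) → X)}.
F ((¬X → X) → X): α-rule — add T (¬X → X), F X.
T (¬V → V): β-rule — branch into F ¬V  //  T V.
  branch 1 (add F ¬V):
    T (¬X → X): β-rule — branch into F ¬X  //  T X.
      branch 1.1 (add F ¬X):
        × closes — contains both X and ¬X.
      branch 1.2 (add T X):
        × closes — contains both X and ¬X.
  branch 2 (add T V):
    T (¬X → X): β-rule — branch into F ¬X  //  T X.
      branch 2.1 (add F ¬X):
        × closes — contains both X and ¬X.
      branch 2.2 (add T X):
        × closes — contains both X and ¬X.
All 4 branches close.
Every branch closed, so the premises entail the conclusion.

Yes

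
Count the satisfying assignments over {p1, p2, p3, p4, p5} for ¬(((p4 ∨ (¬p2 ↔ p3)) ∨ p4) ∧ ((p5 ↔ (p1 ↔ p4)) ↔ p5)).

20

Initial set: {¬(((p4 ∨ (¬p2 ↔ p3)) ∨ p4) ∧ ((p5 ↔ (p1 ↔ p4)) ↔ p5))}.
¬(((p4 ∨ (¬p2 ↔ p3)) ∨ p4) ∧ ((p5 ↔ (p1 ↔ p4)) ↔ p5)): β-rule — branch into ¬((p4 ∨ (¬p2 ↔ p3)) ∨ p4)  //  ¬((p5 ↔ (p1 ↔ p4)) ↔ p5).
  branch 1 (add ¬((p4 ∨ (¬p2 ↔ p3)) ∨ p4)):
    ¬((p4 ∨ (¬p2 ↔ p3)) ∨ p4): α-rule — add ¬(p4 ∨ (¬p2 ↔ p3)), ¬p4.
    ¬(p4 ∨ (¬p2 ↔ p3)): α-rule — add ¬p4, ¬(¬p2 ↔ p3).
    ¬(¬p2 ↔ p3): β-rule — branch into ¬p2, ¬p3  //  ¬¬p2, p3.
      branch 1.1 (add ¬p2, ¬p3):
        ○ open, literals {p2=false, p3=false, p4=false}.
      branch 1.2 (add ¬¬p2, p3):
        ○ open, literals {p2=true, p3=true, p4=false}.
  branch 2 (add ¬((p5 ↔ (p1 ↔ p4)) ↔ p5)):
    ¬((p5 ↔ (p1 ↔ p4)) ↔ p5): β-rule — branch into (p5 ↔ (p1 ↔ p4)), ¬p5  //  ¬(p5 ↔ (p1 ↔ p4)), p5.
      branch 2.1 (add (p5 ↔ (p1 ↔ p4)), ¬p5):
        (p5 ↔ (p1 ↔ p4)): β-rule — branch into p5, (p1 ↔ p4)  //  ¬p5, ¬(p1 ↔ p4).
          branch 2.1.1 (add p5, (p1 ↔ p4)):
            × closes — contains both p5 and ¬p5.
          branch 2.1.2 (add ¬p5, ¬(p1 ↔ p4)):
            ¬(p1 ↔ p4): β-rule — branch into p1, ¬p4  //  ¬p1, p4.
              branch 2.1.2.1 (add p1, ¬p4):
                ○ open, literals {p1=true, p4=false, p5=false}.
              branch 2.1.2.2 (add ¬p1, p4):
                ○ open, literals {p1=false, p4=true, p5=false}.
      branch 2.2 (add ¬(p5 ↔ (p1 ↔ p4)), p5):
        ¬(p5 ↔ (p1 ↔ p4)): β-rule — branch into p5, ¬(p1 ↔ p4)  //  ¬p5, (p1 ↔ p4).
          branch 2.2.1 (add p5, ¬(p1 ↔ p4)):
            ¬(p1 ↔ p4): β-rule — branch into p1, ¬p4  //  ¬p1, p4.
              branch 2.2.1.1 (add p1, ¬p4):
                ○ open, literals {p1=true, p4=false, p5=true}.
              branch 2.2.1.2 (add ¬p1, p4):
                ○ open, literals {p1=false, p4=true, p5=true}.
          branch 2.2.2 (add ¬p5, (p1 ↔ p4)):
            × closes — contains both p5 and ¬p5.
2 branches closed, 6 open.
Each open branch fixes some atoms; the unmentioned ones are free. Counting distinct full assignments: branch {p2=false, p3=false, p4=false} (p1, p5) contributes 4 new; branch {p2=true, p3=true, p4=false} (p1, p5) contributes 4 new; branch {p1=true, p4=false, p5=false} (p2, p3) contributes 2 new; branch {p1=false, p4=true, p5=false} (p2, p3) contributes 4 new; branch {p1=true, p4=false, p5=true} (p2, p3) contributes 2 new; branch {p1=false, p4=true, p5=true} (p2, p3) contributes 4 new. Total: 20.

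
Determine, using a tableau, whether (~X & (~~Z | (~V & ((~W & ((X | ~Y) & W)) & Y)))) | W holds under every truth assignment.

Not valid

Assume the negation and expand:
Initial set: {~((~X & (~~Z | (~V & ((~W & ((X | ~Y) & W)) & Y)))) | W)}.
~((~X & (~~Z | (~V & ((~W & ((X | ~Y) & W)) & Y)))) | W): α-rule — add ~(~X & (~~Z | (~V & ((~W & ((X | ~Y) & W)) & Y)))), ~W.
~(~X & (~~Z | (~V & ((~W & ((X | ~Y) & W)) & Y)))): β-rule — branch into ~~X  //  ~(~~Z | (~V & ((~W & ((X | ~Y) & W)) & Y))).
  branch 1 (add ~~X):
    ○ open, literals {W=0, X=1}.
  branch 2 (add ~(~~Z | (~V & ((~W & ((X | ~Y) & W)) & Y)))):
    ~(~~Z | (~V & ((~W & ((X | ~Y) & W)) & Y))): α-rule — add ~~~Z, ~(~V & ((~W & ((X | ~Y) & W)) & Y)).
    ~~~Z: drop double negation, giving ~Z.
    ~(~V & ((~W & ((X | ~Y) & W)) & Y)): β-rule — branch into ~~V  //  ~((~W & ((X | ~Y) & W)) & Y).
      branch 2.1 (add ~~V):
        ○ open, literals {V=1, W=0, Z=0}.
      branch 2.2 (add ~((~W & ((X | ~Y) & W)) & Y)):
        ~((~W & ((X | ~Y) & W)) & Y): β-rule — branch into ~(~W & ((X | ~Y) & W))  //  ~Y.
          branch 2.2.1 (add ~(~W & ((X | ~Y) & W))):
            ~(~W & ((X | ~Y) & W)): β-rule — branch into ~~W  //  ~((X | ~Y) & W).
              branch 2.2.1.1 (add ~~W):
                × closes — contains both W and ~W.
              branch 2.2.1.2 (add ~((X | ~Y) & W)):
                ~((X | ~Y) & W): β-rule — branch into ~(X | ~Y)  //  ~W.
                  branch 2.2.1.2.1 (add ~(X | ~Y)):
                    ~(X | ~Y): α-rule — add ~X, ~~Y.
                    ○ open, literals {W=0, X=0, Y=1, Z=0}.
                  branch 2.2.1.2.2 (add ~W):
                    ○ open, literals {W=0, Z=0}.
          branch 2.2.2 (add ~Y):
            ○ open, literals {W=0, Y=0, Z=0}.
1 branch closed, 5 open.
An open branch gives a countermodel: W=0, X=1 (unmentioned atoms arbitrary); under it the original formula is false.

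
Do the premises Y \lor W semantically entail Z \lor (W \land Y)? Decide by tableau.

No

Initial set: {T (Y \lor W); F (Z \lor (W \land Y))}.
F (Z \lor (W \land Y)): α-rule — add F Z, F (W \land Y).
T (Y \lor W): β-rule — branch into T Y  //  T W.
  branch 1 (add T Y):
    F (W \land Y): β-rule — branch into F W  //  F Y.
      branch 1.1 (add F W):
        ○ open, literals {W=0, Y=1, Z=0}.
      branch 1.2 (add F Y):
        × closes — contains both Y and \lnot Y.
  branch 2 (add T W):
    F (W \land Y): β-rule — branch into F W  //  F Y.
      branch 2.1 (add F W):
        × closes — contains both W and \lnot W.
      branch 2.2 (add F Y):
        ○ open, literals {W=1, Y=0, Z=0}.
2 branches closed, 2 open.
An open branch gives a countermodel: W=0, Y=1, Z=0 (unmentioned atoms arbitrary); the premises hold there but the conclusion fails.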